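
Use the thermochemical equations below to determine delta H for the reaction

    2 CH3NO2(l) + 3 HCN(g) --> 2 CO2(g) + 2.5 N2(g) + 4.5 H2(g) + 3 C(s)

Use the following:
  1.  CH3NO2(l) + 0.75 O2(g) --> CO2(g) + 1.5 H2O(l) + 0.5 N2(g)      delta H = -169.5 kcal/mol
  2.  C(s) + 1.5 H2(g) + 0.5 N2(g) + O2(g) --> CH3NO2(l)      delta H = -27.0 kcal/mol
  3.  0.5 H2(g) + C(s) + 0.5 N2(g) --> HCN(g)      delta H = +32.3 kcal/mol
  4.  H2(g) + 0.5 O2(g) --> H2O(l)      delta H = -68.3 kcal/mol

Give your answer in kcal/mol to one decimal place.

eq. 1 × 2 (×2 to match 2 CO2(g) in the target): (2)·(-169.5) = -339.0 kcal/mol
eq. 2: not needed.
eq. 3 reversed and × 3 (HCN(g) must end up as a reactant; scale by 3 for the 3 HCN(g)): (-3)·(+32.3) = -96.9 kcal/mol
eq. 4 reversed and × 3: (-3)·(-68.3) = +204.9 kcal/mol
Since enthalpy is a state function, delta H = (-339.0) + (-96.9) + (+204.9) = -231.0 kcal/mol

delta H = -231.0 kcal/mol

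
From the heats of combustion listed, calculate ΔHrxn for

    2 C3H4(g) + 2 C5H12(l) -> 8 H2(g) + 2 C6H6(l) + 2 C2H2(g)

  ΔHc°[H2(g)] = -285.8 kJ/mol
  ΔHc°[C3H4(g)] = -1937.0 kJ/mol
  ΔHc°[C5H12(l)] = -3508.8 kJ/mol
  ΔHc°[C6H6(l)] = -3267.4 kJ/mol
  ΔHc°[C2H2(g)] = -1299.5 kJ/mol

ΔHrxn = 528.6 kJ/mol

Using ΔH = Σ nΔHc°(reactants) − Σ nΔHc°(products):
= [2·(-1937.0) + 2·(-3508.8)] − [8·(-285.8) + 2·(-3267.4) + 2·(-1299.5)]
= 528.6 kJ/mol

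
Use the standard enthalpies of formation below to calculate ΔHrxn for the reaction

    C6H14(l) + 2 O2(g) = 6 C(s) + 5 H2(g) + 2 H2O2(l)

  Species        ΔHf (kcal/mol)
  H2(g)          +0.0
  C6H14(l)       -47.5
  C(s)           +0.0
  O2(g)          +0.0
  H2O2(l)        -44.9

ΔH°rxn = Σ nΔHf°(products) − Σ nΔHf°(reactants).
Products: 6·(+0.0) + 5·(+0.0) + 2·(-44.9) = -89.8
Reactants: 1·(-47.5) + 2·(+0.0) = -47.5
ΔHrxn = (-89.8) − (-47.5) = -42.3 kcal/mol

ΔHrxn = -42.3 kcal/mol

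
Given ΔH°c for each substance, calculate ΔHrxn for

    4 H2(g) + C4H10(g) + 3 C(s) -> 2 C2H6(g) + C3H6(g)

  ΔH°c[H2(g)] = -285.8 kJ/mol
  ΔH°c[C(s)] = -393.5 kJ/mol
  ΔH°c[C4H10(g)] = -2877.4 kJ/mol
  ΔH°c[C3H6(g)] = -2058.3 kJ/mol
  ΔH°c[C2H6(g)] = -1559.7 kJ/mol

With combustion enthalpies, reactants minus products:
= [4·(-285.8) + 1·(-2877.4) + 3·(-393.5)] − [2·(-1559.7) + 1·(-2058.3)]
= -23.4 kJ/mol

ΔHrxn = -23.4 kJ/mol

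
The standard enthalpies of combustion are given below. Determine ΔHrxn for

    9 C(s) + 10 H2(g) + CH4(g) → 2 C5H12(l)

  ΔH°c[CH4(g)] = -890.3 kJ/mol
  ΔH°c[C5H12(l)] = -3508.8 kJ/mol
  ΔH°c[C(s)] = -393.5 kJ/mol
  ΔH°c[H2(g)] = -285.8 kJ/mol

ΔHrxn = -272.2 kJ/mol

With combustion enthalpies, reactants minus products:
= [9·(-393.5) + 10·(-285.8) + 1·(-890.3)] − [2·(-3508.8)]
= -272.2 kJ/mol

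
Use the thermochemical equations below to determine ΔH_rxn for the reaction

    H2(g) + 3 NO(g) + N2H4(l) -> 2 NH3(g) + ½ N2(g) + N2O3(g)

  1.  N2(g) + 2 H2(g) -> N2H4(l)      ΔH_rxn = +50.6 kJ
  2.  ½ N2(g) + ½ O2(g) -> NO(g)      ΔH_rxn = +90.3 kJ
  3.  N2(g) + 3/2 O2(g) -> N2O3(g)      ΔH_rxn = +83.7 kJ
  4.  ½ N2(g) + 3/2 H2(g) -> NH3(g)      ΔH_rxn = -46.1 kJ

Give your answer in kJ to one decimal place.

ΔH_rxn = -330.0 kJ

eq. 1 reversed: -50.6 kJ
eq. 2 reversed and × 3: (-3)·(+90.3) = -270.9 kJ
eq. 3 as written: +83.7 kJ
eq. 4 × 2: (2)·(-46.1) = -92.2 kJ
Summing the manipulated equations, ΔH_rxn = (-50.6) + (-270.9) + (+83.7) + (-92.2) = -330.0 kJ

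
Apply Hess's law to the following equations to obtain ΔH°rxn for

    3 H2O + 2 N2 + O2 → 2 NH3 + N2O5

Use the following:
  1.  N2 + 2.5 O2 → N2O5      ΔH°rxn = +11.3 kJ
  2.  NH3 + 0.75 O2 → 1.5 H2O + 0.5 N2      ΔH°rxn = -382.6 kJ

ΔH°rxn = 776.5 kJ

eq. 1 as written: +11.3 kJ
eq. 2 reversed and × 2: (-2)·(-382.6) = +765.2 kJ
Combining the equations, ΔH°rxn = (1)·(+11.3) + (-2)·(-382.6) = 776.5 kJ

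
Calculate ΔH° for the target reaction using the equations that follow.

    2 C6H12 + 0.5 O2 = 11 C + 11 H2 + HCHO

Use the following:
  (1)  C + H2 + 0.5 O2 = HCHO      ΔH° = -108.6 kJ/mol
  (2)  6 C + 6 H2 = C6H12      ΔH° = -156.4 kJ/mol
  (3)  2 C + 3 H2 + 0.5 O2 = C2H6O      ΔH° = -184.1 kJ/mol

ΔH° = 204.2 kJ/mol

(1) as written: -108.6 kJ/mol
(2) reversed and × 2: (-2)·(-156.4) = +312.8 kJ/mol
(3): not needed.
Summing the manipulated equations, ΔH° = (-108.6) + (+312.8) = 204.2 kJ/mol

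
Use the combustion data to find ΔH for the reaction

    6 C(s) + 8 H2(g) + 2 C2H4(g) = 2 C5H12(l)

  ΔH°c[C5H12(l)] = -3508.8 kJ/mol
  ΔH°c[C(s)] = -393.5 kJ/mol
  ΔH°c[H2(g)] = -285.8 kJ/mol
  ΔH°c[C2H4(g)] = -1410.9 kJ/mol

Using ΔH = Σ nΔHc°(reactants) − Σ nΔHc°(products):
= [6·(-393.5) + 8·(-285.8) + 2·(-1410.9)] − [2·(-3508.8)]
= -451.6 kJ/mol

ΔH = -451.6 kJ/mol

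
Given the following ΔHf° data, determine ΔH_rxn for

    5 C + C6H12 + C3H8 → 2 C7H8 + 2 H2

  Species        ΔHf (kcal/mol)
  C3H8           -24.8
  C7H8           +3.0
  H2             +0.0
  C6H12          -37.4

Products: 2·(+3.0) + 2·(+0.0) = +6.0
Reactants: 5·(+0.0) + 1·(-37.4) + 1·(-24.8) = -62.2
ΔH_rxn = (+6.0) − (-62.2) = 68.2 kcal/mol

ΔH_rxn = 68.2 kcal/mol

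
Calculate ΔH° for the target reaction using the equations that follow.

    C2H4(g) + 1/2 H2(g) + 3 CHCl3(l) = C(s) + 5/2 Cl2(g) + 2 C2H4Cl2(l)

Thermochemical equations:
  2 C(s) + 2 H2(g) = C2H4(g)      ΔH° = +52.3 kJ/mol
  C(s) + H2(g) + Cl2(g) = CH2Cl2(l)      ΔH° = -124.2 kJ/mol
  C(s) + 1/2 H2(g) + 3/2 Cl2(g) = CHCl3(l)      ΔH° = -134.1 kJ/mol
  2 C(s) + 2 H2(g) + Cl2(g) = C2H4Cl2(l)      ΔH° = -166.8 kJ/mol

equation 1 reversed: -52.3 kJ/mol
equation 2: not needed.
equation 3 reversed and × 3: (-3)·(-134.1) = +402.3 kJ/mol
equation 4 × 2: (2)·(-166.8) = -333.6 kJ/mol
ΔH° = (-1)·(+52.3) + (-3)·(-134.1) + (2)·(-166.8) = 16.4 kJ/mol

ΔH° = 16.4 kJ/mol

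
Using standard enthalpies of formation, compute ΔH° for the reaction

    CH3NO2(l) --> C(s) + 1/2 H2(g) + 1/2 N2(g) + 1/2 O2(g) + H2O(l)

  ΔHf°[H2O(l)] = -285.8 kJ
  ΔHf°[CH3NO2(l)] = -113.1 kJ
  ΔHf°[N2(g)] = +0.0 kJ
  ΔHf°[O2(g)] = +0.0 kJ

ΔH°rxn = Σ nΔHf°(products) − Σ nΔHf°(reactants).
Products: 1·(+0.0) + 1/2·(+0.0) + 1/2·(+0.0) + 1/2·(+0.0) + 1·(-285.8) = -285.8
Reactants: 1·(-113.1) = -113.1
ΔH° = (-285.8) − (-113.1) = -172.7 kJ

ΔH° = -172.7 kJ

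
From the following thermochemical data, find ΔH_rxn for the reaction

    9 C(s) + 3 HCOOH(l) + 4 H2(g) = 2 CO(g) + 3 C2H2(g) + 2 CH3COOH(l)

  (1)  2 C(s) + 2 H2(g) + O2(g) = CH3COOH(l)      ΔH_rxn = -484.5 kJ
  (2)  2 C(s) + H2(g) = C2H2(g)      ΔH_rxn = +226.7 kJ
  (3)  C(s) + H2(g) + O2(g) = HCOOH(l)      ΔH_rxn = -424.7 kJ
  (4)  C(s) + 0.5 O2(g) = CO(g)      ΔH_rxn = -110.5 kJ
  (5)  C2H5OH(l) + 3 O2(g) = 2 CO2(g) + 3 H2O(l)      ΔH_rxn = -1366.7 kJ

(1) × 2: (2)·(-484.5) = -969.0 kJ
(2) × 3: (3)·(+226.7) = +680.1 kJ
(3) reversed and × 3: (-3)·(-424.7) = +1274.1 kJ
(4) × 2: (2)·(-110.5) = -221.0 kJ
(5): not needed.
Since enthalpy is a state function, ΔH_rxn = (-969.0) + (+680.1) + (+1274.1) + (-221.0) = 764.2 kJ

ΔH_rxn = 764.2 kJ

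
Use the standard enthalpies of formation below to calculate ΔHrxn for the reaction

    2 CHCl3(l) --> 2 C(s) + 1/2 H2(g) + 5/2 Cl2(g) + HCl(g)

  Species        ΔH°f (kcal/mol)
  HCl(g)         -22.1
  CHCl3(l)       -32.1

ΔHrxn = 42.1 kcal/mol

ΔH°rxn = Σ nΔHf°(products) − Σ nΔHf°(reactants).
Products: 2·(+0.0) + 1/2·(+0.0) + 5/2·(+0.0) + 1·(-22.1) = -22.1
Reactants: 2·(-32.1) = -64.2
ΔHrxn = (-22.1) − (-64.2) = 42.1 kcal/mol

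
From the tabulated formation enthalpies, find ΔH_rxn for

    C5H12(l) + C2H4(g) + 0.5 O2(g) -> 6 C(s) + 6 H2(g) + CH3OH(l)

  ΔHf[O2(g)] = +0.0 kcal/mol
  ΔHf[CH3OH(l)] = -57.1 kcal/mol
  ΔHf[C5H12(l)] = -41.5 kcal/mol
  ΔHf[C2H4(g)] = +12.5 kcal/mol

Products: 6·(+0.0) + 6·(+0.0) + 1·(-57.1) = -57.1
Reactants: 1·(-41.5) + 1·(+12.5) + 1/2·(+0.0) = -29.0
ΔH_rxn = (-57.1) − (-29.0) = -28.1 kcal/mol

ΔH_rxn = -28.1 kcal/mol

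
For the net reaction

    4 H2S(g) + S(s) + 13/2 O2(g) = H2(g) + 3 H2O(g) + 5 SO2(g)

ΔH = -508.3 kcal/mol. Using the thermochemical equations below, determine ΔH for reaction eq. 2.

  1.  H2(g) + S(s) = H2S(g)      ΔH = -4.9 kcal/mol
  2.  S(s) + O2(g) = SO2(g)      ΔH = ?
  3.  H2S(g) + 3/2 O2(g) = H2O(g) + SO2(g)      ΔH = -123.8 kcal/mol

ΔH = -70.9 kcal/mol

eq. 1 reversed: +4.9 kcal/mol
eq. 2 × 2: contributes 2·x
eq. 3 × 3: (3)·(-123.8) = -371.4 kcal/mol
-508.3 = (+4.9) + (-371.4) + 2·x
x = (-508.3 − (-366.5)) / (2) = -70.9 kcal/mol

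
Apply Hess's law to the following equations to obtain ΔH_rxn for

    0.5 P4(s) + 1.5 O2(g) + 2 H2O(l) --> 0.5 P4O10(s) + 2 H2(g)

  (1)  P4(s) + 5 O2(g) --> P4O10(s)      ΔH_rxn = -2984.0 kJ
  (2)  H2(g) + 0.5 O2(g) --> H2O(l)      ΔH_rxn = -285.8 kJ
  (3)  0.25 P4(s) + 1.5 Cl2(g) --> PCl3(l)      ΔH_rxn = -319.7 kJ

(1) × 1/2: (1/2)·(-2984.0) = -1492.0 kJ
(2) reversed and × 2: (-2)·(-285.8) = +571.6 kJ
(3): not needed.
ΔH_rxn = (1/2)·(-2984.0) + (-2)·(-285.8) = -920.4 kJ

ΔH_rxn = -920.4 kJ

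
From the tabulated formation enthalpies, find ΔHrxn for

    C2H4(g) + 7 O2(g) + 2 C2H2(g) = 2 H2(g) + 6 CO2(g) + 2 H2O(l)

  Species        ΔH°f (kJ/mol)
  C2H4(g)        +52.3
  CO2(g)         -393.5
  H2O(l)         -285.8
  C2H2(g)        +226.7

ΔHrxn = -3438.3 kJ/mol

Products: 2·(+0.0) + 6·(-393.5) + 2·(-285.8) = -2932.6
Reactants: 1·(+52.3) + 7·(+0.0) + 2·(+226.7) = +505.7
ΔHrxn = (-2932.6) − (+505.7) = -3438.3 kJ/mol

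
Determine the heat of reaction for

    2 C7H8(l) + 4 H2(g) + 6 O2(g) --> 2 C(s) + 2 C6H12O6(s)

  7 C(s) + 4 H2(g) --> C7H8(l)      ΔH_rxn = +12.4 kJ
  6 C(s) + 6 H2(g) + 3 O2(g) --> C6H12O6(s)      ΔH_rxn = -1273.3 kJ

ΔH_rxn = -2571.4 kJ

equation 1 reversed and × 2: (-2)·(+12.4) = -24.8 kJ
equation 2 × 2: (2)·(-1273.3) = -2546.6 kJ
ΔH_rxn = (-2)·(+12.4) + (2)·(-1273.3) = -2571.4 kJ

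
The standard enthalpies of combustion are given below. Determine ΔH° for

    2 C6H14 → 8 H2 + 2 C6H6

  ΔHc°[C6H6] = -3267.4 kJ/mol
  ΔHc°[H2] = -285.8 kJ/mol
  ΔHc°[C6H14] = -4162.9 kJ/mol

ΔH° = 495.4 kJ/mol

Using ΔH = Σ nΔHc°(reactants) − Σ nΔHc°(products):
= [2·(-4162.9)] − [8·(-285.8) + 2·(-3267.4)]
= 495.4 kJ/mol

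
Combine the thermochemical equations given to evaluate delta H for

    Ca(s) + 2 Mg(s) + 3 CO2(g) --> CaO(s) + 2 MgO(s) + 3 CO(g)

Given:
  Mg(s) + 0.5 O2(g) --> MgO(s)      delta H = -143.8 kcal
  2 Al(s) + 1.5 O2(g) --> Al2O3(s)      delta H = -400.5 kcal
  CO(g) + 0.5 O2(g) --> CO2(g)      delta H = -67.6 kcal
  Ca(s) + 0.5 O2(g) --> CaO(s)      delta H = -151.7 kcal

delta H = -236.5 kcal

equation 1 × 2: (2)·(-143.8) = -287.6 kcal
equation 2: not needed.
equation 3 reversed and × 3: (-3)·(-67.6) = +202.8 kcal
equation 4 as written: -151.7 kcal
delta H = (2)·(-143.8) + (-3)·(-67.6) + (1)·(-151.7) = -236.5 kcal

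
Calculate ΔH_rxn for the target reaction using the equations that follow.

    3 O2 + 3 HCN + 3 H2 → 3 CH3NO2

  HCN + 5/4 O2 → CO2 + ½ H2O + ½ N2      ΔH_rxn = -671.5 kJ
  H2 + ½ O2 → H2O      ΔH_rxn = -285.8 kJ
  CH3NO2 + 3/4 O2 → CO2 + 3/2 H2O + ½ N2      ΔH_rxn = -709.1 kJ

ΔH_rxn = -744.6 kJ

equation 1 × 3 (scale by 3 for the 3 HCN): (3)·(-671.5) = -2014.5 kJ
equation 2 × 3 (scale by 3 for the 3 H2): (3)·(-285.8) = -857.4 kJ
equation 3 reversed and × 3 (reverse to put CH3NO2 on the product side; scale by 3 for the 3 CH3NO2): (-3)·(-709.1) = +2127.3 kJ
Combining the equations, ΔH_rxn = (3)·(-671.5) + (3)·(-285.8) + (-3)·(-709.1) = -744.6 kJ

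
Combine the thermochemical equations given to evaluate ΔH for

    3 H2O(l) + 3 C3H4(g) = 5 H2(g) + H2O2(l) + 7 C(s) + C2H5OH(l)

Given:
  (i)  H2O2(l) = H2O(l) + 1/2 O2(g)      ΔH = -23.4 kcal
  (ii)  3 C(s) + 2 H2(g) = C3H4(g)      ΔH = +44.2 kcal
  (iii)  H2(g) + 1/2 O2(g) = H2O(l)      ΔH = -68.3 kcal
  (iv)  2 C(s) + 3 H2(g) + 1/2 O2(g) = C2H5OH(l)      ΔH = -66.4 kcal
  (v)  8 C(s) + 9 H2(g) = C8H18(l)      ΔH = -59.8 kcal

(i) reversed (H2O2(l) must end up as a product): +23.4 kcal
(ii) reversed and × 3 (C3H4(g) must end up as a reactant; ×3 to match 3 C3H4(g) in the target): (-3)·(+44.2) = -132.6 kcal
(iii) reversed and × 2: (-2)·(-68.3) = +136.6 kcal
(iv) as written (C2H5OH(l) already on the product side): -66.4 kcal
(v): not needed (C8H18(l) appears nowhere else).
By Hess's law, ΔH = (-1)·(-23.4) + (-3)·(+44.2) + (-2)·(-68.3) + (1)·(-66.4) = -39.0 kcal

ΔH = -39.0 kcal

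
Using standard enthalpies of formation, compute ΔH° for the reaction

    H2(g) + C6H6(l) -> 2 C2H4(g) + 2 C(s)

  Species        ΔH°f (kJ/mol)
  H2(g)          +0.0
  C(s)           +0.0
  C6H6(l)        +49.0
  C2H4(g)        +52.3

ΔH°rxn = Σ nΔHf°(products) − Σ nΔHf°(reactants).
Products: 2·(+52.3) + 2·(+0.0) = +104.6
Reactants: 1·(+0.0) + 1·(+49.0) = +49.0
ΔH° = (+104.6) − (+49.0) = 55.6 kJ/mol

ΔH° = 55.6 kJ/mol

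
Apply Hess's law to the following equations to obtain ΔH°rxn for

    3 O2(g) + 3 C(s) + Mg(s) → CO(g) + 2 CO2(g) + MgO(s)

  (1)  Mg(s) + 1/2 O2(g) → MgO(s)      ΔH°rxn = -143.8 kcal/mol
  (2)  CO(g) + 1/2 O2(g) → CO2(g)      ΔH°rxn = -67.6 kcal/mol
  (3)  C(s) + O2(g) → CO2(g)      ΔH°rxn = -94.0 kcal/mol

(1) as written: -143.8 kcal/mol
(2) reversed: +67.6 kcal/mol
(3) × 3: (3)·(-94.0) = -282.0 kcal/mol
Summing the manipulated equations, ΔH°rxn = (-143.8) + (+67.6) + (-282.0) = -358.2 kcal/mol

ΔH°rxn = -358.2 kcal/mol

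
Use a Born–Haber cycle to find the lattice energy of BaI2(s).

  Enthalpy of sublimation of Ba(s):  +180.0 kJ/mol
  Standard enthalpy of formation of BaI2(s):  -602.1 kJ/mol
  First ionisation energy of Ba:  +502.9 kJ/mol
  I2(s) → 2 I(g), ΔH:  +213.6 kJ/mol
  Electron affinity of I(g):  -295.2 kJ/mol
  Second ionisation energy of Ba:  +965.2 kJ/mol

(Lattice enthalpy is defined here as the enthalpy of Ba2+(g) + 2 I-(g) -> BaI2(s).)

ΔHf° = 1·ΔHsub + 1·(ΣIE) + 1·D(I2) + 2·EA + U
-602.1 = 1·(+180.0) + 1·(+1468.1) + 1·(+213.6) + 2·(-295.2) + U
U = -602.1 − (+1271.3) = -1873.4 kJ/mol

U = -1873.4 kJ/mol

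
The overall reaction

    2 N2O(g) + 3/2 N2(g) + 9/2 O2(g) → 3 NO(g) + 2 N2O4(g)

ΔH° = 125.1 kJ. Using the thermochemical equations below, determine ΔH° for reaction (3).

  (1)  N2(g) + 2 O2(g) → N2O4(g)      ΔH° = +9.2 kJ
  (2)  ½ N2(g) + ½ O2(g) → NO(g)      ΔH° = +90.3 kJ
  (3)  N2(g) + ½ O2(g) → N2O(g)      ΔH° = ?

ΔH° = 82.1 kJ

(1) × 2 (scale by 2 for the 2 N2O4(g)): (2)·(+9.2) = +18.4 kJ
(2) × 3 (×3 to match 3 NO(g) in the target): (3)·(+90.3) = +270.9 kJ
(3) reversed and × 2 (reverse to put N2O(g) on the reactant side; ×2 to match 2 N2O(g) in the target): contributes −2·x
+125.1 = (+18.4) + (+270.9) − 2·x
x = (+125.1 − (+289.3)) / (-2) = 82.1 kJ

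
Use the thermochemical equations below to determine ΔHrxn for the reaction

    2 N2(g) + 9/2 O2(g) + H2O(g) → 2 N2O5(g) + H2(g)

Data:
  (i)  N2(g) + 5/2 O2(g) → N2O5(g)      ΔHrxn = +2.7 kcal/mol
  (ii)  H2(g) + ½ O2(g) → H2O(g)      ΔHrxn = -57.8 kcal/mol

(i) × 2: (2)·(+2.7) = +5.4 kcal/mol
(ii) reversed: +57.8 kcal/mol
By Hess's law, ΔHrxn = (2)·(+2.7) + (-1)·(-57.8) = 63.2 kcal/mol

ΔHrxn = 63.2 kcal/mol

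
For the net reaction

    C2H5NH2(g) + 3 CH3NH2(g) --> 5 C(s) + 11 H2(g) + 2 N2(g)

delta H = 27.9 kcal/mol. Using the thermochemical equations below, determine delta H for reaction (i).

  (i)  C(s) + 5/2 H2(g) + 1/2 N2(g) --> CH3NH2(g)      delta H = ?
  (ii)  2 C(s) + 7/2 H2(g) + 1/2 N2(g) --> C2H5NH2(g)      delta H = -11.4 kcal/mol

(i) reversed and × 3: contributes −3·x
(ii) reversed: +11.4 kcal/mol
+27.9 = (+11.4) − 3·x
x = (+27.9 − (+11.4)) / (-3) = -5.5 kcal/mol

delta H = -5.5 kcal/mol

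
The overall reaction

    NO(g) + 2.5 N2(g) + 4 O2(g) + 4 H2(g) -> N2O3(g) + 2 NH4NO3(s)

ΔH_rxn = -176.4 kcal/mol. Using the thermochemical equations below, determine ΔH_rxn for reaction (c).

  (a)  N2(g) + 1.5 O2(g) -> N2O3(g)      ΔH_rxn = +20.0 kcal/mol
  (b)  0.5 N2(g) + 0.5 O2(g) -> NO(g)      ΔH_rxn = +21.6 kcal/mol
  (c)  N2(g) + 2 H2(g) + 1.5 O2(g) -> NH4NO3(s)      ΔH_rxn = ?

ΔH_rxn = -87.4 kcal/mol

(a) as written: +20.0 kcal/mol
(b) reversed: -21.6 kcal/mol
(c) × 2: contributes 2·x
-176.4 = (+20.0) + (-21.6) + 2·x
x = (-176.4 − (-1.6)) / (2) = -87.4 kcal/mol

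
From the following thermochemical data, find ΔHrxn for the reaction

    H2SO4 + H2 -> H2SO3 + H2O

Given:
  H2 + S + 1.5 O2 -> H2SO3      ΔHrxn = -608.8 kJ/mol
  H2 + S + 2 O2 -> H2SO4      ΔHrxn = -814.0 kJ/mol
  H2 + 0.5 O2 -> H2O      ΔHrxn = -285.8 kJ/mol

ΔHrxn = -80.6 kJ/mol

equation 1 as written: -608.8 kJ/mol
equation 2 reversed: +814.0 kJ/mol
equation 3 as written: -285.8 kJ/mol
Summing the manipulated equations, ΔHrxn = (-608.8) + (+814.0) + (-285.8) = -80.6 kJ/mol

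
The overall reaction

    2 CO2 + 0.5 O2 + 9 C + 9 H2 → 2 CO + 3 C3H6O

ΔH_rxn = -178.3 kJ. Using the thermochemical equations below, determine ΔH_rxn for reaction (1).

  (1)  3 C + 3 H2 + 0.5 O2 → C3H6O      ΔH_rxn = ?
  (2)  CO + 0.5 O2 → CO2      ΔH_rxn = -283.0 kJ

(1) × 3 (scale by 3 for the 3 C3H6O): contributes 3·x
(2) reversed and × 2 (reverse to put CO on the product side; ×2 to match 2 CO in the target): (-2)·(-283.0) = +566.0 kJ
-178.3 = (+566.0) + 3·x
x = (-178.3 − (+566.0)) / (3) = -248.1 kJ

ΔH_rxn = -248.1 kJ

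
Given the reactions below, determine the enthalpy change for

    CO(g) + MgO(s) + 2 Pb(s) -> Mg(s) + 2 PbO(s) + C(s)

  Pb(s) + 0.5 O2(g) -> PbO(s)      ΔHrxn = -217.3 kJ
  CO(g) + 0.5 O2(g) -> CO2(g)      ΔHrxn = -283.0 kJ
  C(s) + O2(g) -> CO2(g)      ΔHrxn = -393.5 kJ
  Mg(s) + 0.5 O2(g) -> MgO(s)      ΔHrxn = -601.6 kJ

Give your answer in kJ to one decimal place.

ΔHrxn = 277.5 kJ

equation 1 × 2: (2)·(-217.3) = -434.6 kJ
equation 2 as written: -283.0 kJ
equation 3 reversed: +393.5 kJ
equation 4 reversed: +601.6 kJ
Summing the manipulated equations, ΔHrxn = (2)·(-217.3) + (1)·(-283.0) + (-1)·(-393.5) + (-1)·(-601.6) = 277.5 kJ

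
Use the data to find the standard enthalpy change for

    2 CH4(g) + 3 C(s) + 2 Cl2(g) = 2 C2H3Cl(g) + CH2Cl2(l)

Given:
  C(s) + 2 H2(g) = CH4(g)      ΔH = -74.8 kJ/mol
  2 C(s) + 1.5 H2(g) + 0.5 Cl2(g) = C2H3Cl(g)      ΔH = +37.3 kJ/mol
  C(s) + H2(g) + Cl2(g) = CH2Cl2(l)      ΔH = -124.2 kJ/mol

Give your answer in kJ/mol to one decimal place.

ΔH = 100.0 kJ/mol

equation 1 reversed and × 2 (reverse to put CH4(g) on the reactant side; ×2 to match 2 CH4(g) in the target): (-2)·(-74.8) = +149.6 kJ/mol
equation 2 × 2 (scale by 2 for the 2 C2H3Cl(g)): (2)·(+37.3) = +74.6 kJ/mol
equation 3 as written (CH2Cl2(l) already on the product side): -124.2 kJ/mol
Combining the equations, ΔH = (-2)·(-74.8) + (2)·(+37.3) + (1)·(-124.2) = 100.0 kJ/mol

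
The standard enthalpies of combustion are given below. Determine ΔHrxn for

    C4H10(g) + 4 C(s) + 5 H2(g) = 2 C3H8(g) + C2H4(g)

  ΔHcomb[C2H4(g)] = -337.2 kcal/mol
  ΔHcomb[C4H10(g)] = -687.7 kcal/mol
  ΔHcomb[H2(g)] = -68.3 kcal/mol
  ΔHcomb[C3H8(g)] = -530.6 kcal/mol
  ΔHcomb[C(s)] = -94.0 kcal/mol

With combustion enthalpies, reactants minus products:
= [1·(-687.7) + 4·(-94.0) + 5·(-68.3)] − [2·(-530.6) + 1·(-337.2)]
= -6.8 kcal/mol

ΔHrxn = -6.8 kcal/mol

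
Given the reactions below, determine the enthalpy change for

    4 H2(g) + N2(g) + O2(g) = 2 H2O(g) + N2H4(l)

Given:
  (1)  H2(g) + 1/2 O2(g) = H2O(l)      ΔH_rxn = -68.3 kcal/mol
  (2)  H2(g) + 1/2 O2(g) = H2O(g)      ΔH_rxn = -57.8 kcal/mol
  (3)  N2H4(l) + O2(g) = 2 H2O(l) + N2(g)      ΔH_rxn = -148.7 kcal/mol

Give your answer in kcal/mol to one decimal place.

(1) × 2: (2)·(-68.3) = -136.6 kcal/mol
(2) × 2: (2)·(-57.8) = -115.6 kcal/mol
(3) reversed: +148.7 kcal/mol
ΔH_rxn = (-136.6) + (-115.6) + (+148.7) = -103.5 kcal/mol

ΔH_rxn = -103.5 kcal/mol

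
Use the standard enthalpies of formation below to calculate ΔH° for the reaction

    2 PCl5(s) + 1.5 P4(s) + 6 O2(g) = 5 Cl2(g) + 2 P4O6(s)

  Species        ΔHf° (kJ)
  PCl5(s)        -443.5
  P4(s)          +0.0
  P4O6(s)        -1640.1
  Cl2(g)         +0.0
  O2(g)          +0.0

ΔH° = -2393.2 kJ

ΔH°rxn = Σ nΔHf°(products) − Σ nΔHf°(reactants).
Products: 5·(+0.0) + 2·(-1640.1) = -3280.2
Reactants: 2·(-443.5) + 3/2·(+0.0) + 6·(+0.0) = -887.0
ΔH° = (-3280.2) − (-887.0) = -2393.2 kJ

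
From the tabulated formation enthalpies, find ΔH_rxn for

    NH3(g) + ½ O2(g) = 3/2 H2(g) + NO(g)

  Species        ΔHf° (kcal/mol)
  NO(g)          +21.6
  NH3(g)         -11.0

ΔH°rxn = Σ nΔHf°(products) − Σ nΔHf°(reactants).
Products: 3/2·(+0.0) + 1·(+21.6) = +21.6
Reactants: 1·(-11.0) + 1/2·(+0.0) = -11.0
ΔH_rxn = (+21.6) − (-11.0) = 32.6 kcal/mol

ΔH_rxn = 32.6 kcal/mol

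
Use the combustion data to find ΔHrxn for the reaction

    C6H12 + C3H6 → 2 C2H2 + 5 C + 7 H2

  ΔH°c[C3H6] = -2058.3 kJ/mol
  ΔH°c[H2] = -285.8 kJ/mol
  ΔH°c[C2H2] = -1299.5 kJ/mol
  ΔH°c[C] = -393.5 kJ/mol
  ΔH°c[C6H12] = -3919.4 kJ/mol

ΔHrxn = 589.4 kJ/mol

Using ΔH = Σ nΔHc°(reactants) − Σ nΔHc°(products):
= [1·(-3919.4) + 1·(-2058.3)] − [2·(-1299.5) + 5·(-393.5) + 7·(-285.8)]
= 589.4 kJ/mol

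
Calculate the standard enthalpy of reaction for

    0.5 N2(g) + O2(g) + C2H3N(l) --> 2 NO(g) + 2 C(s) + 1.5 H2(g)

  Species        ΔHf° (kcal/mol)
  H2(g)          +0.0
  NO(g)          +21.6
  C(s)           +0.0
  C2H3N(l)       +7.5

Products: 2·(+21.6) + 2·(+0.0) + 3/2·(+0.0) = +43.2
Reactants: 1/2·(+0.0) + 1·(+0.0) + 1·(+7.5) = +7.5
ΔH°rxn = (+43.2) − (+7.5) = 35.7 kcal/mol

ΔH°rxn = 35.7 kcal/mol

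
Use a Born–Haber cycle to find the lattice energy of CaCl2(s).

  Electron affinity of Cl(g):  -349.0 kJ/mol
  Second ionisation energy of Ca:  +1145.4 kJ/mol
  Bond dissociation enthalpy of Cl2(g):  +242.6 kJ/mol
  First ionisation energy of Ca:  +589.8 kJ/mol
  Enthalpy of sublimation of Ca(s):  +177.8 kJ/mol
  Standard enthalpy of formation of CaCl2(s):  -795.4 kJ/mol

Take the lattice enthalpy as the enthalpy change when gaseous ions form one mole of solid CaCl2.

U = -2253.0 kJ/mol

ΔHf° = 1·ΔHsub + 1·(ΣIE) + 1·D(Cl2) + 2·EA + U
-795.4 = 1·(+177.8) + 1·(+1735.2) + 1·(+242.6) + 2·(-349.0) + U
U = -795.4 − (+1457.6) = -2253.0 kJ/mol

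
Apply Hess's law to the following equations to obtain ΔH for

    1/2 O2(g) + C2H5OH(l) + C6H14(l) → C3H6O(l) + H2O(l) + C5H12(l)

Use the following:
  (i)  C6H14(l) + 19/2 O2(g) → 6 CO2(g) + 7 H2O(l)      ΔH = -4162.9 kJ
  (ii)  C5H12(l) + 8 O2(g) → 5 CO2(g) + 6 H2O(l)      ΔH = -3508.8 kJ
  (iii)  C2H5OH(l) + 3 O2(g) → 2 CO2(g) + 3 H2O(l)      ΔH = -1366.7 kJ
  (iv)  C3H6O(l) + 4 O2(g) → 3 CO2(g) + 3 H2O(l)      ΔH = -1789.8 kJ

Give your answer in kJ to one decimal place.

(i) as written: -4162.9 kJ
(ii) reversed: +3508.8 kJ
(iii) as written: -1366.7 kJ
(iv) reversed: +1789.8 kJ
By Hess's law, ΔH = (1)·(-4162.9) + (-1)·(-3508.8) + (1)·(-1366.7) + (-1)·(-1789.8) = -231.0 kJ

ΔH = -231.0 kJ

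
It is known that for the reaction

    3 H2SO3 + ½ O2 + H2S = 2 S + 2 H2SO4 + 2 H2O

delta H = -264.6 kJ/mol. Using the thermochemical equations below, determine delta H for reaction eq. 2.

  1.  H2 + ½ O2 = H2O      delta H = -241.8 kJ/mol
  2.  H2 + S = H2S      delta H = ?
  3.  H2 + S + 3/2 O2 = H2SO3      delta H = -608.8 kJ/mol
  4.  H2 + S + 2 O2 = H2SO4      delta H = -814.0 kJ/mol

delta H = -20.6 kJ/mol

eq. 1 × 2 (scale by 2 for the 2 H2O): (2)·(-241.8) = -483.6 kJ/mol
eq. 2 reversed (H2S must end up as a reactant): contributes −x
eq. 3 reversed and × 3 (reverse to put H2SO3 on the reactant side; ×3 to match 3 H2SO3 in the target): (-3)·(-608.8) = +1826.4 kJ/mol
eq. 4 × 2 (scale by 2 for the 2 H2SO4): (2)·(-814.0) = -1628.0 kJ/mol
-264.6 = (-483.6) + (+1826.4) + (-1628.0) − x
x = (-264.6 − (-285.2)) / (-1) = -20.6 kJ/mol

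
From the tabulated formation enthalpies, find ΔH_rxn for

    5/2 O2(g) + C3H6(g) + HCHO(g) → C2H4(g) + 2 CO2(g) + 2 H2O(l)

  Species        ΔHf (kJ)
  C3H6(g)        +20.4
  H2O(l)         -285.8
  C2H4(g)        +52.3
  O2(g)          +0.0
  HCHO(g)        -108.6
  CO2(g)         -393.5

Products: 1·(+52.3) + 2·(-393.5) + 2·(-285.8) = -1306.3
Reactants: 5/2·(+0.0) + 1·(+20.4) + 1·(-108.6) = -88.2
ΔH_rxn = (-1306.3) − (-88.2) = -1218.1 kJ

ΔH_rxn = -1218.1 kJ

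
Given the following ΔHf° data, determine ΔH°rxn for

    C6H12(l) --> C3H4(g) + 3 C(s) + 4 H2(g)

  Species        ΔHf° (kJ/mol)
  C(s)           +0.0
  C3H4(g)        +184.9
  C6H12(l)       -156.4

ΔH°rxn = 341.3 kJ/mol

ΔH°rxn = Σ nΔHf°(products) − Σ nΔHf°(reactants).
Products: 1·(+184.9) + 3·(+0.0) + 4·(+0.0) = +184.9
Reactants: 1·(-156.4) = -156.4
ΔH°rxn = (+184.9) − (-156.4) = 341.3 kJ/mol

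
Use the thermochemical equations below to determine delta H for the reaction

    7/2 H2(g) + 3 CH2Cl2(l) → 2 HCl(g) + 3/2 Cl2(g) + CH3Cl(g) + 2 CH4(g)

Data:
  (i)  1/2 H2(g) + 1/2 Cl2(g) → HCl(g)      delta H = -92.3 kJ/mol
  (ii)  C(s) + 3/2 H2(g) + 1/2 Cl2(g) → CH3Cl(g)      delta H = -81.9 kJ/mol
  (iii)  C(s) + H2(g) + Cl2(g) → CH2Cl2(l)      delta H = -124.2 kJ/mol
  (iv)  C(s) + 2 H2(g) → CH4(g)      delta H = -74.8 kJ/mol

delta H = -43.5 kJ/mol

(i) × 2: (2)·(-92.3) = -184.6 kJ/mol
(ii) as written: -81.9 kJ/mol
(iii) reversed and × 3: (-3)·(-124.2) = +372.6 kJ/mol
(iv) × 2: (2)·(-74.8) = -149.6 kJ/mol
Summing the manipulated equations, delta H = (-184.6) + (-81.9) + (+372.6) + (-149.6) = -43.5 kJ/mol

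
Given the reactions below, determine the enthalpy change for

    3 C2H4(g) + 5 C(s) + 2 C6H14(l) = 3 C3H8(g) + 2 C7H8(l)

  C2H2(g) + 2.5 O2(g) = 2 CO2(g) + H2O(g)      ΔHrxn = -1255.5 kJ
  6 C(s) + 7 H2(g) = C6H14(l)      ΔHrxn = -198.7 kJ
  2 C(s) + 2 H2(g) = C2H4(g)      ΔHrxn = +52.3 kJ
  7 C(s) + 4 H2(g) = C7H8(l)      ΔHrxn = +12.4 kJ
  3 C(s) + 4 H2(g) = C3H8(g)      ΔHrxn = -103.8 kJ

ΔHrxn = -46.1 kJ

equation 1: not needed.
equation 2 reversed and × 2: (-2)·(-198.7) = +397.4 kJ
equation 3 reversed and × 3: (-3)·(+52.3) = -156.9 kJ
equation 4 × 2: (2)·(+12.4) = +24.8 kJ
equation 5 × 3: (3)·(-103.8) = -311.4 kJ
ΔHrxn = (+397.4) + (-156.9) + (+24.8) + (-311.4) = -46.1 kJ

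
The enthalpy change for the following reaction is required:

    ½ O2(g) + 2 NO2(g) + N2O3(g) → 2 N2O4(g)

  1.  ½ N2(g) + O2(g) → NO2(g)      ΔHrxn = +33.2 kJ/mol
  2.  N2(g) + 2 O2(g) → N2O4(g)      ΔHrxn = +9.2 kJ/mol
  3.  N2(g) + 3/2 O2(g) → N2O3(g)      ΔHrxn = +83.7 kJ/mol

ΔHrxn = -131.7 kJ/mol

eq. 1 reversed and × 2 (NO2(g) must end up as a reactant; scale by 2 for the 2 NO2(g)): (-2)·(+33.2) = -66.4 kJ/mol
eq. 2 × 2 (×2 to match 2 N2O4(g) in the target): (2)·(+9.2) = +18.4 kJ/mol
eq. 3 reversed (N2O3(g) must end up as a reactant): -83.7 kJ/mol
ΔHrxn = (-2)·(+33.2) + (2)·(+9.2) + (-1)·(+83.7) = -131.7 kJ/mol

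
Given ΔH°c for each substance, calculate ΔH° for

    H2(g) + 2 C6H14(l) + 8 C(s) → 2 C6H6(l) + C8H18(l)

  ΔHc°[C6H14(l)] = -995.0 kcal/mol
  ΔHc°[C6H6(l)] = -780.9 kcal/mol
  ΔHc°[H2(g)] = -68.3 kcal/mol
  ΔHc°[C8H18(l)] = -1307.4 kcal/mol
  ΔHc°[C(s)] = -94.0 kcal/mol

ΔH° = 58.9 kcal/mol

With combustion enthalpies, reactants minus products:
= [1·(-68.3) + 2·(-995.0) + 8·(-94.0)] − [2·(-780.9) + 1·(-1307.4)]
= 58.9 kcal/mol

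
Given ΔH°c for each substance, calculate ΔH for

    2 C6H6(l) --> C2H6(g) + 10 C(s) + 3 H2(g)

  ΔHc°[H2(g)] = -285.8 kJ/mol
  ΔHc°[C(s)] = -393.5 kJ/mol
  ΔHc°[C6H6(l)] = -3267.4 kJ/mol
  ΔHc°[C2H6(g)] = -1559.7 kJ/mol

ΔH = -182.7 kJ/mol

Using ΔH = Σ nΔHc°(reactants) − Σ nΔHc°(products):
= [2·(-3267.4)] − [1·(-1559.7) + 10·(-393.5) + 3·(-285.8)]
= -182.7 kJ/mol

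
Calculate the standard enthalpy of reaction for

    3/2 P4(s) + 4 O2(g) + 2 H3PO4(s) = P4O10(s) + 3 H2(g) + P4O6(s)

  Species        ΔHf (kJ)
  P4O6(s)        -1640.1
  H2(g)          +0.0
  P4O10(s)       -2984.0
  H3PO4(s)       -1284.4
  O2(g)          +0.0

ΔH_rxn = -2055.3 kJ

Products: 1·(-2984.0) + 3·(+0.0) + 1·(-1640.1) = -4624.1
Reactants: 3/2·(+0.0) + 4·(+0.0) + 2·(-1284.4) = -2568.8
ΔH_rxn = (-4624.1) − (-2568.8) = -2055.3 kJ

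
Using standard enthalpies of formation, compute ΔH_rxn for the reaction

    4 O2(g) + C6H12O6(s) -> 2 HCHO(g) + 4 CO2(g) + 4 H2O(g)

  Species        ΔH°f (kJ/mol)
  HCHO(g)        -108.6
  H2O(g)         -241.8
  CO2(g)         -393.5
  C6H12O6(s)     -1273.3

ΔH_rxn = -1485.1 kJ/mol

Products: 2·(-108.6) + 4·(-393.5) + 4·(-241.8) = -2758.4
Reactants: 4·(+0.0) + 1·(-1273.3) = -1273.3
ΔH_rxn = (-2758.4) − (-1273.3) = -1485.1 kJ/mol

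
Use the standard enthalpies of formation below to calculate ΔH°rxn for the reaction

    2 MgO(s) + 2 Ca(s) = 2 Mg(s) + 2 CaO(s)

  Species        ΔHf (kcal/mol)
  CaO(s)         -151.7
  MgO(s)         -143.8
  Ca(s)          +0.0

ΔH°rxn = -15.8 kcal/mol

Products: 2·(+0.0) + 2·(-151.7) = -303.4
Reactants: 2·(-143.8) + 2·(+0.0) = -287.6
ΔH°rxn = (-303.4) − (-287.6) = -15.8 kcal/mol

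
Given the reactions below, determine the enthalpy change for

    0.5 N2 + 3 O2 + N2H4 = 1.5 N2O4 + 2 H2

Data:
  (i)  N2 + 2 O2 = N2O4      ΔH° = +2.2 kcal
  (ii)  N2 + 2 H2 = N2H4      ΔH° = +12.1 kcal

(i) × 3/2 (scale by 3/2 for the 3/2 N2O4): (3/2)·(+2.2) = +3.3 kcal
(ii) reversed (reverse to put N2H4 on the reactant side): -12.1 kcal
Since enthalpy is a state function, ΔH° = (3/2)·(+2.2) + (-1)·(+12.1) = -8.8 kcal

ΔH° = -8.8 kcal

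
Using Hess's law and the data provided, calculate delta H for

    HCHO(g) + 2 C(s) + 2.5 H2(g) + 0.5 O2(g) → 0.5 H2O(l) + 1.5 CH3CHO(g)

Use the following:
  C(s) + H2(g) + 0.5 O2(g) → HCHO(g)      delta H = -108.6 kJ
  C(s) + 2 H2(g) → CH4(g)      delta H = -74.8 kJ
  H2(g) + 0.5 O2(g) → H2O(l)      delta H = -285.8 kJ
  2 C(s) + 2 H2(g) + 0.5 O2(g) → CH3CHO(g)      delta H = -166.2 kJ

equation 1 reversed: +108.6 kJ
equation 2: not needed.
equation 3 × 1/2: (1/2)·(-285.8) = -142.9 kJ
equation 4 × 3/2: (3/2)·(-166.2) = -249.3 kJ
delta H = (-1)·(-108.6) + (1/2)·(-285.8) + (3/2)·(-166.2) = -283.6 kJ

delta H = -283.6 kJ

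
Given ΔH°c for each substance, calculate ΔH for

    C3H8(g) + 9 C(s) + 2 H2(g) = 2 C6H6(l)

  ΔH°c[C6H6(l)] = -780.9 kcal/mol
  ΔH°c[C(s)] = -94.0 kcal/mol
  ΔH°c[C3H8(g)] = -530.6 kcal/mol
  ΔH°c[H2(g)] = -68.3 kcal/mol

ΔH = 48.6 kcal/mol

With combustion enthalpies, reactants minus products:
= [1·(-530.6) + 9·(-94.0) + 2·(-68.3)] − [2·(-780.9)]
= 48.6 kcal/mol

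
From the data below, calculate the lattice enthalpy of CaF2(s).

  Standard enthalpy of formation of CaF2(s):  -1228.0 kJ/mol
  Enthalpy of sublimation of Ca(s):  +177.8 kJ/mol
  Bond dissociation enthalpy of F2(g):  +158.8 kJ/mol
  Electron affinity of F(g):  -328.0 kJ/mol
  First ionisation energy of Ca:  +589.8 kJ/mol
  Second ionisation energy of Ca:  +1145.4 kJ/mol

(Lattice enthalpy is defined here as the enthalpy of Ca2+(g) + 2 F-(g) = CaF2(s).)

ΔHf° = 1·ΔHsub + 1·(ΣIE) + 1·D(F2) + 2·EA + U
-1228.0 = 1·(+177.8) + 1·(+1735.2) + 1·(+158.8) + 2·(-328.0) + U
U = -1228.0 − (+1415.8) = -2643.8 kJ/mol

U = -2643.8 kJ/mol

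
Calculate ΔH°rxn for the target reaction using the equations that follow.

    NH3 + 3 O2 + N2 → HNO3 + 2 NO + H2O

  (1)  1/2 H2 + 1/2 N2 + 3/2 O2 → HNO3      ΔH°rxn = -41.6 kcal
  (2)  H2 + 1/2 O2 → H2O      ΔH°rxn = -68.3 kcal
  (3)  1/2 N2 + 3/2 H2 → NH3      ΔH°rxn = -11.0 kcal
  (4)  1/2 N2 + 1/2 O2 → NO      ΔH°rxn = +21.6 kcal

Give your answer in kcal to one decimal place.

ΔH°rxn = -55.7 kcal

(1) as written: -41.6 kcal
(2) as written: -68.3 kcal
(3) reversed: +11.0 kcal
(4) × 2: (2)·(+21.6) = +43.2 kcal
ΔH°rxn = (1)·(-41.6) + (1)·(-68.3) + (-1)·(-11.0) + (2)·(+21.6) = -55.7 kcal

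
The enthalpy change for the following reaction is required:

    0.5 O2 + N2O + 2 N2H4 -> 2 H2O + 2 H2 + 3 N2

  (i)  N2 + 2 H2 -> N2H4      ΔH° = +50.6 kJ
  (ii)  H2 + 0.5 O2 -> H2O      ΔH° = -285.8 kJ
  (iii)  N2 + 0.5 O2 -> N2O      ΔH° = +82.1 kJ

ΔH° = -754.9 kJ

(i) reversed and × 2: (-2)·(+50.6) = -101.2 kJ
(ii) × 2: (2)·(-285.8) = -571.6 kJ
(iii) reversed: -82.1 kJ
ΔH° = (-101.2) + (-571.6) + (-82.1) = -754.9 kJ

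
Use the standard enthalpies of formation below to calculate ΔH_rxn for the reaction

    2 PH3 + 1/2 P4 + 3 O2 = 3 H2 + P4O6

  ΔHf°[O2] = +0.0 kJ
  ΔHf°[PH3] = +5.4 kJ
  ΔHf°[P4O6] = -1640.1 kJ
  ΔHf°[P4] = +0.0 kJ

Products: 3·(+0.0) + 1·(-1640.1) = -1640.1
Reactants: 2·(+5.4) + 1/2·(+0.0) + 3·(+0.0) = +10.8
ΔH_rxn = (-1640.1) − (+10.8) = -1650.9 kJ

ΔH_rxn = -1650.9 kJ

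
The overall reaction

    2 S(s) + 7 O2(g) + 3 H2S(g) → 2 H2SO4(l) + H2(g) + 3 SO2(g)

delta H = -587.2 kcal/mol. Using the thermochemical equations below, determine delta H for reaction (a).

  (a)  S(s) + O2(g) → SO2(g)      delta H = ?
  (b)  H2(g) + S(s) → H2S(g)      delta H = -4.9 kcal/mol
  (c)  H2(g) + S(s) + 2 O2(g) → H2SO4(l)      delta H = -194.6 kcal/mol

(a) × 3: contributes 3·x
(b) reversed and × 3: (-3)·(-4.9) = +14.7 kcal/mol
(c) × 2: (2)·(-194.6) = -389.2 kcal/mol
-587.2 = (+14.7) + (-389.2) + 3·x
x = (-587.2 − (-374.5)) / (3) = -70.9 kcal/mol

delta H = -70.9 kcal/mol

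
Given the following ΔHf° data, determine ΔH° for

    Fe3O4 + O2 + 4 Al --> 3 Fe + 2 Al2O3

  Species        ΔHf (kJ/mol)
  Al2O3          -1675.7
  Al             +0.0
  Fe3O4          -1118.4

ΔH° = -2233.0 kJ/mol

ΔH°rxn = Σ nΔHf°(products) − Σ nΔHf°(reactants).
Products: 3·(+0.0) + 2·(-1675.7) = -3351.4
Reactants: 1·(-1118.4) + 1·(+0.0) + 4·(+0.0) = -1118.4
ΔH° = (-3351.4) − (-1118.4) = -2233.0 kJ/mol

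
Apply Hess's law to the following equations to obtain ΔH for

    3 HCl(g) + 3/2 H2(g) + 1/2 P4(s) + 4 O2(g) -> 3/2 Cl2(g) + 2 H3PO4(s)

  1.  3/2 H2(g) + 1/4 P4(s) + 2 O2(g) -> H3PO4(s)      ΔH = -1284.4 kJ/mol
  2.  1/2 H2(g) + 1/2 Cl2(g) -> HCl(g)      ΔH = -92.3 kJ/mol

ΔH = -2291.9 kJ/mol

eq. 1 × 2 (×2 to match 2 H3PO4(s) in the target): (2)·(-1284.4) = -2568.8 kJ/mol
eq. 2 reversed and × 3 (reverse to put HCl(g) on the reactant side; scale by 3 for the 3 HCl(g)): (-3)·(-92.3) = +276.9 kJ/mol
ΔH = (2)·(-1284.4) + (-3)·(-92.3) = -2291.9 kJ/mol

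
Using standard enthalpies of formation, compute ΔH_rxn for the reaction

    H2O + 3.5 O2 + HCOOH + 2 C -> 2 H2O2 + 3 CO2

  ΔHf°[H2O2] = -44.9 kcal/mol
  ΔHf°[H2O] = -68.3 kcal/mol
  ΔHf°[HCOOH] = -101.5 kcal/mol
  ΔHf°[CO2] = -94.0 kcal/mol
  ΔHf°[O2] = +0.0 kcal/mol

Products: 2·(-44.9) + 3·(-94.0) = -371.8
Reactants: 1·(-68.3) + 7/2·(+0.0) + 1·(-101.5) + 2·(+0.0) = -169.8
ΔH_rxn = (-371.8) − (-169.8) = -202.0 kcal/mol

ΔH_rxn = -202.0 kcal/mol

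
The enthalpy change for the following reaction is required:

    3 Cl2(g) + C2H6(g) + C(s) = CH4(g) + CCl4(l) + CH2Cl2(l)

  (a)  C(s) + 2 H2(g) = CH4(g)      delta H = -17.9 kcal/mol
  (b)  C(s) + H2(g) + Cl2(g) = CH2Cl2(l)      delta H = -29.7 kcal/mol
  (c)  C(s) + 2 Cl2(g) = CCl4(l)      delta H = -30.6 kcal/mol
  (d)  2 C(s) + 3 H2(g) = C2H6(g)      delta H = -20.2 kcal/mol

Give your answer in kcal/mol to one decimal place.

delta H = -58.0 kcal/mol

(a) as written: -17.9 kcal/mol
(b) as written: -29.7 kcal/mol
(c) as written: -30.6 kcal/mol
(d) reversed: +20.2 kcal/mol
By Hess's law, delta H = (1)·(-17.9) + (1)·(-29.7) + (1)·(-30.6) + (-1)·(-20.2) = -58.0 kcal/mol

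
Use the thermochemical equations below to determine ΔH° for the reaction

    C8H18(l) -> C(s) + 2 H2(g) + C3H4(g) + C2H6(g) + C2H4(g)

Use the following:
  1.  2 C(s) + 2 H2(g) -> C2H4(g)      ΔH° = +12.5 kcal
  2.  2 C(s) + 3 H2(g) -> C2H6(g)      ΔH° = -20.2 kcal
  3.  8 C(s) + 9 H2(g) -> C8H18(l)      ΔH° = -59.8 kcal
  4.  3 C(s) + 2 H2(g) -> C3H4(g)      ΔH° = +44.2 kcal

eq. 1 as written (C2H4(g) already on the product side): +12.5 kcal
eq. 2 as written (C2H6(g) already on the product side): -20.2 kcal
eq. 3 reversed (reverse to put C8H18(l) on the reactant side): +59.8 kcal
eq. 4 as written (C3H4(g) already on the product side): +44.2 kcal
ΔH° = (1)·(+12.5) + (1)·(-20.2) + (-1)·(-59.8) + (1)·(+44.2) = 96.3 kcal

ΔH° = 96.3 kcal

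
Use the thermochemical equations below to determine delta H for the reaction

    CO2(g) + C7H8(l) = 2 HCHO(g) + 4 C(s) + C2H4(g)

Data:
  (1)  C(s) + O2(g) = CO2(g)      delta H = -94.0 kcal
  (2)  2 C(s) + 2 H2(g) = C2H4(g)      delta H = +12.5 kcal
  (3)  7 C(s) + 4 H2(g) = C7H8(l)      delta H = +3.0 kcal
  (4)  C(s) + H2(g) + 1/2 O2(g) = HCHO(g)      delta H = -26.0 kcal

(1) reversed: +94.0 kcal
(2) as written: +12.5 kcal
(3) reversed: -3.0 kcal
(4) × 2: (2)·(-26.0) = -52.0 kcal
delta H = (-1)·(-94.0) + (1)·(+12.5) + (-1)·(+3.0) + (2)·(-26.0) = 51.5 kcal

delta H = 51.5 kcal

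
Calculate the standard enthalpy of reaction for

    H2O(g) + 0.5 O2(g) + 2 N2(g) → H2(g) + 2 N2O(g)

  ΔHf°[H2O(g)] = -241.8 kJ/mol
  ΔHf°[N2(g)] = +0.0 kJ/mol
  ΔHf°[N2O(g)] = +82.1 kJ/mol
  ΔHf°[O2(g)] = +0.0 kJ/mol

ΔH_rxn = 406.0 kJ/mol

ΔH°rxn = Σ nΔHf°(products) − Σ nΔHf°(reactants).
Products: 1·(+0.0) + 2·(+82.1) = +164.2
Reactants: 1·(-241.8) + 1/2·(+0.0) + 2·(+0.0) = -241.8
ΔH_rxn = (+164.2) − (-241.8) = 406.0 kJ/mol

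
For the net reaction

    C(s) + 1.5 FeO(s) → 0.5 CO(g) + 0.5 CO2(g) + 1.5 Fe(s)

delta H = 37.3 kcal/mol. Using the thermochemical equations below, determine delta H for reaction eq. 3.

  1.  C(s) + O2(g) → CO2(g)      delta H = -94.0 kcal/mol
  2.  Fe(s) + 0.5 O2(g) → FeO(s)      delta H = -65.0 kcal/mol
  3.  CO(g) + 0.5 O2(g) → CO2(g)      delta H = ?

eq. 1 as written (C(s) already on the reactant side): -94.0 kcal/mol
eq. 2 reversed and × 3/2 (FeO(s) must end up as a reactant; ×3/2 to match 3/2 FeO(s) in the target): (-3/2)·(-65.0) = +97.5 kcal/mol
eq. 3 reversed and × 1/2 (CO(g) must end up as a product; ×1/2 to match 1/2 CO(g) in the target): contributes −1/2·x
+37.3 = (-94.0) + (+97.5) − 1/2·x
x = (+37.3 − (+3.5)) / (-1/2) = -67.6 kcal/mol

delta H = -67.6 kcal/mol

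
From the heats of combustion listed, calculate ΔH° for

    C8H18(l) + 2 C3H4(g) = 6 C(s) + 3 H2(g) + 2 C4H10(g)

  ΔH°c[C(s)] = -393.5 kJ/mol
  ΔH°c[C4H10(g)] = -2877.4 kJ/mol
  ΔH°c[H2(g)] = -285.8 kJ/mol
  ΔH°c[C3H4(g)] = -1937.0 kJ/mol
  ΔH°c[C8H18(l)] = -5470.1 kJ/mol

ΔH° = -370.9 kJ/mol

Using ΔH = Σ nΔHc°(reactants) − Σ nΔHc°(products):
= [1·(-5470.1) + 2·(-1937.0)] − [6·(-393.5) + 3·(-285.8) + 2·(-2877.4)]
= -370.9 kJ/mol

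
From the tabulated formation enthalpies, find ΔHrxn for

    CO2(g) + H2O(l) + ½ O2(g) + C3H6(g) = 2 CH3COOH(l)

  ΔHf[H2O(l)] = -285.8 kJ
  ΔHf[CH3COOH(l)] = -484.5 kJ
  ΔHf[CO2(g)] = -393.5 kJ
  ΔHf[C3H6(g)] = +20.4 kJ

ΔHrxn = -310.1 kJ

Products: 2·(-484.5) = -969.0
Reactants: 1·(-393.5) + 1·(-285.8) + 1/2·(+0.0) + 1·(+20.4) = -658.9
ΔHrxn = (-969.0) − (-658.9) = -310.1 kJ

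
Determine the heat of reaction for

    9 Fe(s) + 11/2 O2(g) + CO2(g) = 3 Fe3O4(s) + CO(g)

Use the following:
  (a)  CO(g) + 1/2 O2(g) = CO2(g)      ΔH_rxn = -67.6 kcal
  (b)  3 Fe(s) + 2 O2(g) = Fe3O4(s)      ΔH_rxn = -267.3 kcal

(a) reversed: +67.6 kcal
(b) × 3: (3)·(-267.3) = -801.9 kcal
ΔH_rxn = (+67.6) + (-801.9) = -734.3 kcal

ΔH_rxn = -734.3 kcal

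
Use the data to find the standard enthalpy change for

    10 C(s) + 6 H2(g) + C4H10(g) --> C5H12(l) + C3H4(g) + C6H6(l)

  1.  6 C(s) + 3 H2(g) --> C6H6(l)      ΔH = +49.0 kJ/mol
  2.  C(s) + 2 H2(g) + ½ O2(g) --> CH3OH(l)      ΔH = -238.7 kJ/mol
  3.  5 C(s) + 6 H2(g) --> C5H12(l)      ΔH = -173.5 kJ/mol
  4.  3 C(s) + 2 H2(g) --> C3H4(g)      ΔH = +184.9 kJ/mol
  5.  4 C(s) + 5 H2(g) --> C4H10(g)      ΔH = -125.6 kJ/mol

eq. 1 as written: +49.0 kJ/mol
eq. 2: not needed.
eq. 3 as written: -173.5 kJ/mol
eq. 4 as written: +184.9 kJ/mol
eq. 5 reversed: +125.6 kJ/mol
Summing the manipulated equations, ΔH = (+49.0) + (-173.5) + (+184.9) + (+125.6) = 186.0 kJ/mol

ΔH = 186.0 kJ/mol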